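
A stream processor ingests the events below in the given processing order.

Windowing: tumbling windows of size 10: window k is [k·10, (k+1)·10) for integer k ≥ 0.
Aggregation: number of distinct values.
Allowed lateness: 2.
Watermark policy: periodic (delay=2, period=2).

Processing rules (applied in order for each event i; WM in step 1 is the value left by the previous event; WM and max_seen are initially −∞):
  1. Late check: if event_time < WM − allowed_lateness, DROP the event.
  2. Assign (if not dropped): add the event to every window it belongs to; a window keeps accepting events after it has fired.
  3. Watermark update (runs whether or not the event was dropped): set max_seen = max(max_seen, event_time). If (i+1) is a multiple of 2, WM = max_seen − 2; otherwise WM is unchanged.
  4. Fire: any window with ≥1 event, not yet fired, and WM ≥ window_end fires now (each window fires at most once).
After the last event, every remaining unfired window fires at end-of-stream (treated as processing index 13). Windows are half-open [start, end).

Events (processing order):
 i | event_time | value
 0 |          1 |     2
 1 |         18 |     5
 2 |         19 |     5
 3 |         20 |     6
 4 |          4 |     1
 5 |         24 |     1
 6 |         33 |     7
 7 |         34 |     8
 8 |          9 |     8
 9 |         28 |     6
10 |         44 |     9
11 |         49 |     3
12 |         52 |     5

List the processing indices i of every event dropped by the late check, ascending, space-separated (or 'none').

i=0 t=1 v=2: → [0,10); WM=−∞
i=1 t=18 v=5: → [10,20); WM=16; [0,10) fires=1
i=2 t=19 v=5: → [10,20); WM=16
i=3 t=20 v=6: → [20,30); WM=18
i=4 t=4 v=1: DROP (t<18-2); WM=18
i=5 t=24 v=1: → [20,30); WM=22; [10,20) fires=1
i=6 t=33 v=7: → [30,40); WM=22
i=7 t=34 v=8: → [30,40); WM=32; [20,30) fires=2
i=8 t=9 v=8: DROP (t<32-2); WM=32
i=9 t=28 v=6: DROP (t<32-2); WM=32
i=10 t=44 v=9: → [40,50); WM=32
i=11 t=49 v=3: → [40,50); WM=47; [30,40) fires=2
i=12 t=52 v=5: → [50,60); WM=47

4 8 9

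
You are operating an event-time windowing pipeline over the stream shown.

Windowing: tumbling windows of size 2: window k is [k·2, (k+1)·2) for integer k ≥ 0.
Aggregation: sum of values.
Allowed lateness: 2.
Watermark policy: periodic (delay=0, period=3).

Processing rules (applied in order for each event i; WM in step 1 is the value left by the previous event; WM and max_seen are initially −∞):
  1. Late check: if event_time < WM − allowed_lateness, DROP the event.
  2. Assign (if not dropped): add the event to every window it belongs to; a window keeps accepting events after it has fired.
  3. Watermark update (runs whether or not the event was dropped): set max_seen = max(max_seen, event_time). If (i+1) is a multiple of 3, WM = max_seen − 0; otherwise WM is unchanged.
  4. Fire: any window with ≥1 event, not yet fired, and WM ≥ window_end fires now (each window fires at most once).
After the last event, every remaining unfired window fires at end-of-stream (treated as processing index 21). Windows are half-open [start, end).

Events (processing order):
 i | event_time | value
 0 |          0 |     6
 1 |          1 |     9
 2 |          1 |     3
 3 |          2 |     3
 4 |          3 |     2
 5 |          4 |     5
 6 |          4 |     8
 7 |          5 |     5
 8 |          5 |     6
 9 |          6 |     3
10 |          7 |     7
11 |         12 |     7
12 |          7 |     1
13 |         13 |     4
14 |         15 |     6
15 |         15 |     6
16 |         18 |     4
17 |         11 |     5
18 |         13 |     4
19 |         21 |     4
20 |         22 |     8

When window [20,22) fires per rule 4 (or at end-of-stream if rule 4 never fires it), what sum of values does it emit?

i=0 t=0 v=6: → [0,2); WM=−∞
i=1 t=1 v=9: → [0,2); WM=−∞
i=2 t=1 v=3: → [0,2); WM=1
i=3 t=2 v=3: → [2,4); WM=1
i=4 t=3 v=2: → [2,4); WM=1
i=5 t=4 v=5: → [4,6); WM=4; [0,2) fires=18 [2,4) fires=5
i=6 t=4 v=8: → [4,6); WM=4
i=7 t=5 v=5: → [4,6); WM=4
i=8 t=5 v=6: → [4,6); WM=5
i=9 t=6 v=3: → [6,8); WM=5
i=10 t=7 v=7: → [6,8); WM=5
i=11 t=12 v=7: → [12,14); WM=12; [4,6) fires=24 [6,8) fires=10
i=12 t=7 v=1: DROP (t<12-2); WM=12
i=13 t=13 v=4: → [12,14); WM=12
i=14 t=15 v=6: → [14,16); WM=15; [12,14) fires=11
i=15 t=15 v=6: → [14,16); WM=15
i=16 t=18 v=4: → [18,20); WM=15
i=17 t=11 v=5: DROP (t<15-2); WM=18; [14,16) fires=12
i=18 t=13 v=4: DROP (t<18-2); WM=18
i=19 t=21 v=4: → [20,22); WM=18
i=20 t=22 v=8: → [22,24); WM=22; [18,20) fires=4 [20,22) fires=4

4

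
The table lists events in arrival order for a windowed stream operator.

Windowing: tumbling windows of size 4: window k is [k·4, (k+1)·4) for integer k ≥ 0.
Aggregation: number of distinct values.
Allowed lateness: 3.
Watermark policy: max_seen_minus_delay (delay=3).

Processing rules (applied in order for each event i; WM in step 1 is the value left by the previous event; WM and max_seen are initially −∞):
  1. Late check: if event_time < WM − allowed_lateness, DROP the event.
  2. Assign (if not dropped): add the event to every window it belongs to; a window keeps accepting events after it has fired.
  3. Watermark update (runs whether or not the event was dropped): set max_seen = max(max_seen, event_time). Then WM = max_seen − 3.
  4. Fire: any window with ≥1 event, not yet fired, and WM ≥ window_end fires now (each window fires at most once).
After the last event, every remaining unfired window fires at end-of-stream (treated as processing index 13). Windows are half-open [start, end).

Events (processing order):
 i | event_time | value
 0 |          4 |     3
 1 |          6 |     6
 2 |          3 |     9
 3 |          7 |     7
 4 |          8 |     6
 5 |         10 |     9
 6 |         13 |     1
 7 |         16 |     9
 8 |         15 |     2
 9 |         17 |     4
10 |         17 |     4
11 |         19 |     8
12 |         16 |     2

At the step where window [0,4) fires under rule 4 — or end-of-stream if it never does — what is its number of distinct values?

1

i=0 t=4 v=3: → [4,8); WM=1
i=1 t=6 v=6: → [4,8); WM=3
i=2 t=3 v=9: → [0,4); WM=3
i=3 t=7 v=7: → [4,8); WM=4; [0,4) fires=1
i=4 t=8 v=6: → [8,12); WM=5
i=5 t=10 v=9: → [8,12); WM=7
i=6 t=13 v=1: → [12,16); WM=10; [4,8) fires=3
i=7 t=16 v=9: → [16,20); WM=13; [8,12) fires=2
i=8 t=15 v=2: → [12,16); WM=13
i=9 t=17 v=4: → [16,20); WM=14
i=10 t=17 v=4: → [16,20); WM=14
i=11 t=19 v=8: → [16,20); WM=16; [12,16) fires=2
i=12 t=16 v=2: → [16,20); WM=16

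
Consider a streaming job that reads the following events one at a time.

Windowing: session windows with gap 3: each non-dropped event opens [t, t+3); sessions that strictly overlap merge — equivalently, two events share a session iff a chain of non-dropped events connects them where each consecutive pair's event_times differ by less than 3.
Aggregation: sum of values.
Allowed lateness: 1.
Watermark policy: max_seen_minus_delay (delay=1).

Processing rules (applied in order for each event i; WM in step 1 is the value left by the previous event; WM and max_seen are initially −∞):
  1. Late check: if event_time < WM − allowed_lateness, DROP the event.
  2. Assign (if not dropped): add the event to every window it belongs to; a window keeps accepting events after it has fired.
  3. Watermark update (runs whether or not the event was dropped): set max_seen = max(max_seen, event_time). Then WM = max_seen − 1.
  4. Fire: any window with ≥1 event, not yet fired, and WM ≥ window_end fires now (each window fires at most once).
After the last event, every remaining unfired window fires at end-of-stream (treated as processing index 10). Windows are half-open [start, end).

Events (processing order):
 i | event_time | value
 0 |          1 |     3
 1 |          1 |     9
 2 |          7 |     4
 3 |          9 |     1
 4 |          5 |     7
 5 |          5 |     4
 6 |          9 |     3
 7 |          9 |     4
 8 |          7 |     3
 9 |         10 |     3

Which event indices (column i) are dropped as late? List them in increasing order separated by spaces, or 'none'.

4 5

i=0 t=1 v=3: → [1,4); WM=0
i=1 t=1 v=9: → [1,4); WM=0
i=2 t=7 v=4: → [7,10); WM=6
i=3 t=9 v=1: → [7,12); WM=8
i=4 t=5 v=7: DROP (t<8-1); WM=8
i=5 t=5 v=4: DROP (t<8-1); WM=8
i=6 t=9 v=3: → [7,12); WM=8
i=7 t=9 v=4: → [7,12); WM=8
i=8 t=7 v=3: → [7,12); WM=8
i=9 t=10 v=3: → [7,13); WM=9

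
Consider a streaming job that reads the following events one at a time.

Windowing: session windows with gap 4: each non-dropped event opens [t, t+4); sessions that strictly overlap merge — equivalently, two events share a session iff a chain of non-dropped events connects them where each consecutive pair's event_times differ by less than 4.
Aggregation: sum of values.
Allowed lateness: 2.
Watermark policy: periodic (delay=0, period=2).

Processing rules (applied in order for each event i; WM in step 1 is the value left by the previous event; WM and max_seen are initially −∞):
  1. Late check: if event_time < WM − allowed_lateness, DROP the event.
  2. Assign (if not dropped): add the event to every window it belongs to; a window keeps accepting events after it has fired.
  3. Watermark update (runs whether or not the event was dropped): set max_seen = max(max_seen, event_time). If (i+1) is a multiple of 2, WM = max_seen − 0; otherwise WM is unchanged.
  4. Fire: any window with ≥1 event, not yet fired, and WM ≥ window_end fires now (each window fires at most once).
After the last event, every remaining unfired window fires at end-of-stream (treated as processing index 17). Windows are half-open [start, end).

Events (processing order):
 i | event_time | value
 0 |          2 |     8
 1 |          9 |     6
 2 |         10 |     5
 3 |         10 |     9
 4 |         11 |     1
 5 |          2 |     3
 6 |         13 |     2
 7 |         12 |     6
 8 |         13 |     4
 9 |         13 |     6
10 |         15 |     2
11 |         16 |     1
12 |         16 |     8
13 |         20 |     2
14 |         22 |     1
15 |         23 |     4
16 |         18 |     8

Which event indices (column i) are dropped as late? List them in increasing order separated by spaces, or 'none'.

i=0 t=2 v=8: → [2,6); WM=−∞
i=1 t=9 v=6: → [9,13); WM=9
i=2 t=10 v=5: → [9,14); WM=9
i=3 t=10 v=9: → [9,14); WM=10
i=4 t=11 v=1: → [9,15); WM=10
i=5 t=2 v=3: DROP (t<10-2); WM=11
i=6 t=13 v=2: → [9,17); WM=11
i=7 t=12 v=6: → [9,17); WM=13
i=8 t=13 v=4: → [9,17); WM=13
i=9 t=13 v=6: → [9,17); WM=13
i=10 t=15 v=2: → [9,19); WM=13
i=11 t=16 v=1: → [9,20); WM=16
i=12 t=16 v=8: → [9,20); WM=16
i=13 t=20 v=2: → [20,24); WM=20
i=14 t=22 v=1: → [20,26); WM=20
i=15 t=23 v=4: → [20,27); WM=23
i=16 t=18 v=8: DROP (t<23-2); WM=23

5 16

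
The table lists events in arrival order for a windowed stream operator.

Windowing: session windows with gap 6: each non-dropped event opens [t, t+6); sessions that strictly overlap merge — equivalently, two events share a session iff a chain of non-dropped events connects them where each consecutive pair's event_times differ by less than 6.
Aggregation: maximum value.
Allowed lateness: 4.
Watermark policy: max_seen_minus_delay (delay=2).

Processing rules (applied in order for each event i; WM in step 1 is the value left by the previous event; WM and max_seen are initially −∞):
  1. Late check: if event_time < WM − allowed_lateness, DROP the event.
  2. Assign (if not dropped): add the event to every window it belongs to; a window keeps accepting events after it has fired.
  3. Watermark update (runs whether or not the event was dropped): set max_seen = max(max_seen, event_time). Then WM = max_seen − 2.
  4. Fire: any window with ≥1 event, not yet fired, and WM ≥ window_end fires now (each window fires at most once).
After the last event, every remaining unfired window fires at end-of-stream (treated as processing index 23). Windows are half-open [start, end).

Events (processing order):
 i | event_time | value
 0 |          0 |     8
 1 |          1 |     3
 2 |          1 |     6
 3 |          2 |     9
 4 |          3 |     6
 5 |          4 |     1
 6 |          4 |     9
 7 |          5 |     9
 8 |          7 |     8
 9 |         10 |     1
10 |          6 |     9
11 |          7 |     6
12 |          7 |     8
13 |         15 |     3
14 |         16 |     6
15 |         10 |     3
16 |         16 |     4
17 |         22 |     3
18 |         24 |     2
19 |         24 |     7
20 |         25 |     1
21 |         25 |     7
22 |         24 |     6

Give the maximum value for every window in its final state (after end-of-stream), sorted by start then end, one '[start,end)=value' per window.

[0,22)=9 [22,31)=7

i=0 t=0 v=8: → [0,6); WM=-2
i=1 t=1 v=3: → [0,7); WM=-1
i=2 t=1 v=6: → [0,7); WM=-1
i=3 t=2 v=9: → [0,8); WM=0
i=4 t=3 v=6: → [0,9); WM=1
i=5 t=4 v=1: → [0,10); WM=2
i=6 t=4 v=9: → [0,10); WM=2
i=7 t=5 v=9: → [0,11); WM=3
i=8 t=7 v=8: → [0,13); WM=5
i=9 t=10 v=1: → [0,16); WM=8
i=10 t=6 v=9: → [0,16); WM=8
i=11 t=7 v=6: → [0,16); WM=8
i=12 t=7 v=8: → [0,16); WM=8
i=13 t=15 v=3: → [0,21); WM=13
i=14 t=16 v=6: → [0,22); WM=14
i=15 t=10 v=3: → [0,22); WM=14
i=16 t=16 v=4: → [0,22); WM=14
i=17 t=22 v=3: → [22,28); WM=20
i=18 t=24 v=2: → [22,30); WM=22
i=19 t=24 v=7: → [22,30); WM=22
i=20 t=25 v=1: → [22,31); WM=23
i=21 t=25 v=7: → [22,31); WM=23
i=22 t=24 v=6: → [22,31); WM=23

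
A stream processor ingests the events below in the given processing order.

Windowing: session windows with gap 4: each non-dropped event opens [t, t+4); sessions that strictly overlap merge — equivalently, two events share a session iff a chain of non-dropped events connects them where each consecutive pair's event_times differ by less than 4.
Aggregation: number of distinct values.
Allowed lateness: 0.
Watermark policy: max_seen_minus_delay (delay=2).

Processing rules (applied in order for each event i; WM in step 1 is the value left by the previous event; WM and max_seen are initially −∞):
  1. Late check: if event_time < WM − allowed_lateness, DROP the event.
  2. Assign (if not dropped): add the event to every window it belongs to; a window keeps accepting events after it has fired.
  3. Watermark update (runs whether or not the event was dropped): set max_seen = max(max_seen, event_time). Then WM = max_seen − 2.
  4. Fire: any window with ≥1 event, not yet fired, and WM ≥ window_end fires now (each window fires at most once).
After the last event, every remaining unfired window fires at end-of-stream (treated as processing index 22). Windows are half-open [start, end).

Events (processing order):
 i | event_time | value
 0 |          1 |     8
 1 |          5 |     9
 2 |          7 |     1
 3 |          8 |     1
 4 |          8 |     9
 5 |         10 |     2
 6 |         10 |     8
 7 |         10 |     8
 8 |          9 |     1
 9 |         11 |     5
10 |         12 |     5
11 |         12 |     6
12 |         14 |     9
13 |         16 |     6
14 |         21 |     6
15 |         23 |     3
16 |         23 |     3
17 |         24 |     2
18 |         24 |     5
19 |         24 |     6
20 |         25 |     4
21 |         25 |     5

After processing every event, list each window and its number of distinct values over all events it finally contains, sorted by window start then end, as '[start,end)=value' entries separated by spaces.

i=0 t=1 v=8: → [1,5); WM=-1
i=1 t=5 v=9: → [5,9); WM=3
i=2 t=7 v=1: → [5,11); WM=5
i=3 t=8 v=1: → [5,12); WM=6
i=4 t=8 v=9: → [5,12); WM=6
i=5 t=10 v=2: → [5,14); WM=8
i=6 t=10 v=8: → [5,14); WM=8
i=7 t=10 v=8: → [5,14); WM=8
i=8 t=9 v=1: → [5,14); WM=8
i=9 t=11 v=5: → [5,15); WM=9
i=10 t=12 v=5: → [5,16); WM=10
i=11 t=12 v=6: → [5,16); WM=10
i=12 t=14 v=9: → [5,18); WM=12
i=13 t=16 v=6: → [5,20); WM=14
i=14 t=21 v=6: → [21,25); WM=19
i=15 t=23 v=3: → [21,27); WM=21
i=16 t=23 v=3: → [21,27); WM=21
i=17 t=24 v=2: → [21,28); WM=22
i=18 t=24 v=5: → [21,28); WM=22
i=19 t=24 v=6: → [21,28); WM=22
i=20 t=25 v=4: → [21,29); WM=23
i=21 t=25 v=5: → [21,29); WM=23

[1,5)=1 [5,20)=6 [21,29)=5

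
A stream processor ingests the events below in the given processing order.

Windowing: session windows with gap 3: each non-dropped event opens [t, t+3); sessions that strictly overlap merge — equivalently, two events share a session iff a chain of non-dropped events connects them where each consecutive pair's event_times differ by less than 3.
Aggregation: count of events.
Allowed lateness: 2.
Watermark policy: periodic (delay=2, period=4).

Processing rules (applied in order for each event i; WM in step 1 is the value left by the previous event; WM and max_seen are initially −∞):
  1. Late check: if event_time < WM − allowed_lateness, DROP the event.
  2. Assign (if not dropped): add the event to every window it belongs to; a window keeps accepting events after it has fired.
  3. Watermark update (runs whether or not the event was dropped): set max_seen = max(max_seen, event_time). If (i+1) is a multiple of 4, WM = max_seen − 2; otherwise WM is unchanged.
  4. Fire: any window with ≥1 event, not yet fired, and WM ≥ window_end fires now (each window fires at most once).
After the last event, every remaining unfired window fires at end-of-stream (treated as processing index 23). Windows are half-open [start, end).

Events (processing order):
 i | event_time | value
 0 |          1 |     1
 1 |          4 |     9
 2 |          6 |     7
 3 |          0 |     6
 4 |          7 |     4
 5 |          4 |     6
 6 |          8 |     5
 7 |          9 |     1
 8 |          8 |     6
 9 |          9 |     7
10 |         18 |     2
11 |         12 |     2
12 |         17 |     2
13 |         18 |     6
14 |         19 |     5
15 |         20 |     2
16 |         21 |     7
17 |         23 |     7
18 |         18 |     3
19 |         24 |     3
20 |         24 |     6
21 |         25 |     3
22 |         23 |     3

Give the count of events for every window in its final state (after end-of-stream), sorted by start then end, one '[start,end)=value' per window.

i=0 t=1 v=1: → [1,4); WM=−∞
i=1 t=4 v=9: → [4,7); WM=−∞
i=2 t=6 v=7: → [4,9); WM=−∞
i=3 t=0 v=6: → [0,4); WM=4
i=4 t=7 v=4: → [4,10); WM=4
i=5 t=4 v=6: → [4,10); WM=4
i=6 t=8 v=5: → [4,11); WM=4
i=7 t=9 v=1: → [4,12); WM=7
i=8 t=8 v=6: → [4,12); WM=7
i=9 t=9 v=7: → [4,12); WM=7
i=10 t=18 v=2: → [18,21); WM=7
i=11 t=12 v=2: → [12,15); WM=16
i=12 t=17 v=2: → [17,21); WM=16
i=13 t=18 v=6: → [17,21); WM=16
i=14 t=19 v=5: → [17,22); WM=16
i=15 t=20 v=2: → [17,23); WM=18
i=16 t=21 v=7: → [17,24); WM=18
i=17 t=23 v=7: → [17,26); WM=18
i=18 t=18 v=3: → [17,26); WM=18
i=19 t=24 v=3: → [17,27); WM=22
i=20 t=24 v=6: → [17,27); WM=22
i=21 t=25 v=3: → [17,28); WM=22
i=22 t=23 v=3: → [17,28); WM=22

[0,4)=2 [4,12)=8 [12,15)=1 [17,28)=12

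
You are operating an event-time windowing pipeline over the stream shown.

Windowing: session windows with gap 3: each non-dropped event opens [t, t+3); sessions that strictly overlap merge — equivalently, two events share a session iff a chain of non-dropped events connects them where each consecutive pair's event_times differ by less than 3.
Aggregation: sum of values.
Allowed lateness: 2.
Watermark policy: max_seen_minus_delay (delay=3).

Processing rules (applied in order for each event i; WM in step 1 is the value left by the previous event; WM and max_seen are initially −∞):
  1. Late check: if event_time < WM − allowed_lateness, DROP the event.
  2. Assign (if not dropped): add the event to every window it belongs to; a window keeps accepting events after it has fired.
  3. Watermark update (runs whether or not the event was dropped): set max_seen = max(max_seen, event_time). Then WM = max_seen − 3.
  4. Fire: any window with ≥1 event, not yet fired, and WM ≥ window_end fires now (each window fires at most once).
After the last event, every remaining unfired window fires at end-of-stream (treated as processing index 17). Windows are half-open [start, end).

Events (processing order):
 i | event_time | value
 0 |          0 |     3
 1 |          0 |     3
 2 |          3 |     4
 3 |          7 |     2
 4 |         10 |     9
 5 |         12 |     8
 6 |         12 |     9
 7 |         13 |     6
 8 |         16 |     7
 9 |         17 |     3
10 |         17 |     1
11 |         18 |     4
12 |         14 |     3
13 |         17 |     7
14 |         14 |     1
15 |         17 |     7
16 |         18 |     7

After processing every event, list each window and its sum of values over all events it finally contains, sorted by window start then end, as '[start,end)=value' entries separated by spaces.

[0,3)=6 [3,6)=4 [7,10)=2 [10,21)=72

i=0 t=0 v=3: → [0,3); WM=-3
i=1 t=0 v=3: → [0,3); WM=-3
i=2 t=3 v=4: → [3,6); WM=0
i=3 t=7 v=2: → [7,10); WM=4
i=4 t=10 v=9: → [10,13); WM=7
i=5 t=12 v=8: → [10,15); WM=9
i=6 t=12 v=9: → [10,15); WM=9
i=7 t=13 v=6: → [10,16); WM=10
i=8 t=16 v=7: → [16,19); WM=13
i=9 t=17 v=3: → [16,20); WM=14
i=10 t=17 v=1: → [16,20); WM=14
i=11 t=18 v=4: → [16,21); WM=15
i=12 t=14 v=3: → [10,21); WM=15
i=13 t=17 v=7: → [10,21); WM=15
i=14 t=14 v=1: → [10,21); WM=15
i=15 t=17 v=7: → [10,21); WM=15
i=16 t=18 v=7: → [10,21); WM=15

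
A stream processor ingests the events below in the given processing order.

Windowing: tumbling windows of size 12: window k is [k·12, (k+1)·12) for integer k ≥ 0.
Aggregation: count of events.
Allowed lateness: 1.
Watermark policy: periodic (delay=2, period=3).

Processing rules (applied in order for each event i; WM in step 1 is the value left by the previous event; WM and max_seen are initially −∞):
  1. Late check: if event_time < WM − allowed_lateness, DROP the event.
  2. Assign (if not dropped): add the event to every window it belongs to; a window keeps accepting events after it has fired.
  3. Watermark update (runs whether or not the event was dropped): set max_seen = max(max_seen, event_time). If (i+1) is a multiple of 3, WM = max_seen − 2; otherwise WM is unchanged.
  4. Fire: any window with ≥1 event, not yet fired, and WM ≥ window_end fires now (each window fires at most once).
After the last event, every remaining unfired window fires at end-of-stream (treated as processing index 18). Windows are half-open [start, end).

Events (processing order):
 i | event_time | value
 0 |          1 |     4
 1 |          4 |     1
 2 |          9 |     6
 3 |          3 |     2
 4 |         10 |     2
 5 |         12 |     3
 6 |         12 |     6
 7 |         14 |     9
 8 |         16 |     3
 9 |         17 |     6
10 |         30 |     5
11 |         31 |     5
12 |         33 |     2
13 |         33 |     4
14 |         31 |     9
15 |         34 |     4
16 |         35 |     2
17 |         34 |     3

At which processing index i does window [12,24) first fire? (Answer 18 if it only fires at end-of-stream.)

11

i=0 t=1 v=4: → [0,12); WM=−∞
i=1 t=4 v=1: → [0,12); WM=−∞
i=2 t=9 v=6: → [0,12); WM=7
i=3 t=3 v=2: DROP (t<7-1); WM=7
i=4 t=10 v=2: → [0,12); WM=7
i=5 t=12 v=3: → [12,24); WM=10
i=6 t=12 v=6: → [12,24); WM=10
i=7 t=14 v=9: → [12,24); WM=10
i=8 t=16 v=3: → [12,24); WM=14; [0,12) fires=4
i=9 t=17 v=6: → [12,24); WM=14
i=10 t=30 v=5: → [24,36); WM=14
i=11 t=31 v=5: → [24,36); WM=29; [12,24) fires=5
i=12 t=33 v=2: → [24,36); WM=29
i=13 t=33 v=4: → [24,36); WM=29
i=14 t=31 v=9: → [24,36); WM=31
i=15 t=34 v=4: → [24,36); WM=31
i=16 t=35 v=2: → [24,36); WM=31
i=17 t=34 v=3: → [24,36); WM=33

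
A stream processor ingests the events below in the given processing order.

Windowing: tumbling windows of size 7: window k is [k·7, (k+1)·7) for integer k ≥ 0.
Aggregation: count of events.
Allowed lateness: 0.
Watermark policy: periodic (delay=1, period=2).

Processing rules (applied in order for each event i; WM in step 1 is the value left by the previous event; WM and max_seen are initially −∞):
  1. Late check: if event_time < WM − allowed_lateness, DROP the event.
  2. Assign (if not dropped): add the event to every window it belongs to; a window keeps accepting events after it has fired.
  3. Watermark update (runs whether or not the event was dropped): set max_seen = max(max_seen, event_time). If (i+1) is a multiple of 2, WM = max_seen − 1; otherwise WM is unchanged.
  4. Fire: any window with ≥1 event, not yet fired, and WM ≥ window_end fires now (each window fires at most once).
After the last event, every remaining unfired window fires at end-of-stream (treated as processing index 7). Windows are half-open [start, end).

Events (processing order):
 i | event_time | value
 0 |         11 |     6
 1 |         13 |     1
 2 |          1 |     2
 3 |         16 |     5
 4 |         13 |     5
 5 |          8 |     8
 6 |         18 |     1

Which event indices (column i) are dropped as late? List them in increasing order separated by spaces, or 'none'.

i=0 t=11 v=6: → [7,14); WM=−∞
i=1 t=13 v=1: → [7,14); WM=12
i=2 t=1 v=2: DROP (t<12-0); WM=12
i=3 t=16 v=5: → [14,21); WM=15; [7,14) fires=2
i=4 t=13 v=5: DROP (t<15-0); WM=15
i=5 t=8 v=8: DROP (t<15-0); WM=15
i=6 t=18 v=1: → [14,21); WM=15

2 4 5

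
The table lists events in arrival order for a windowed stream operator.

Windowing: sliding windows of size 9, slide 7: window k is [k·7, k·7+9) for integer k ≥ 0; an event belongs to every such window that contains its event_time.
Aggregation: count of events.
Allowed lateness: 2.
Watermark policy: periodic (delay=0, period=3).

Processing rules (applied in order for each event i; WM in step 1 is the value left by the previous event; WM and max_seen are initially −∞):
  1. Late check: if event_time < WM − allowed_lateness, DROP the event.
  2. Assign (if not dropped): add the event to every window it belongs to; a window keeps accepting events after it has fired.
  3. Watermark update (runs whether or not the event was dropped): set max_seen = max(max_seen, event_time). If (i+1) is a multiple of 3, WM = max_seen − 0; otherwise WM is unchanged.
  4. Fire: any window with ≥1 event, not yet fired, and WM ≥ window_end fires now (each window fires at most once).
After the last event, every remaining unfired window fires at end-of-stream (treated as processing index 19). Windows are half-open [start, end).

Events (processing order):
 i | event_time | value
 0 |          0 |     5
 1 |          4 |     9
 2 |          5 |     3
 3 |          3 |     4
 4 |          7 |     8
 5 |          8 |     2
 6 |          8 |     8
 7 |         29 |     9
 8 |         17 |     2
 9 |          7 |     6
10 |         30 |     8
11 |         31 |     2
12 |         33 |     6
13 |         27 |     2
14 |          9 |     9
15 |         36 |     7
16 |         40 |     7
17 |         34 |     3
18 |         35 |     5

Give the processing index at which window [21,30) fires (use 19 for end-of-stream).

11

i=0 t=0 v=5: → [0,9); WM=−∞
i=1 t=4 v=9: → [0,9); WM=−∞
i=2 t=5 v=3: → [0,9); WM=5
i=3 t=3 v=4: → [0,9); WM=5
i=4 t=7 v=8: → [7,16),[0,9); WM=5
i=5 t=8 v=2: → [7,16),[0,9); WM=8
i=6 t=8 v=8: → [7,16),[0,9); WM=8
i=7 t=29 v=9: → [28,37),[21,30); WM=8
i=8 t=17 v=2: → [14,23); WM=29; [0,9) fires=7 [7,16) fires=3 [14,23) fires=1
i=9 t=7 v=6: DROP (t<29-2); WM=29
i=10 t=30 v=8: → [28,37); WM=29
i=11 t=31 v=2: → [28,37); WM=31; [21,30) fires=1
i=12 t=33 v=6: → [28,37); WM=31
i=13 t=27 v=2: DROP (t<31-2); WM=31
i=14 t=9 v=9: DROP (t<31-2); WM=33
i=15 t=36 v=7: → [35,44),[28,37); WM=33
i=16 t=40 v=7: → [35,44); WM=33
i=17 t=34 v=3: → [28,37); WM=40; [28,37) fires=6
i=18 t=35 v=5: DROP (t<40-2); WM=40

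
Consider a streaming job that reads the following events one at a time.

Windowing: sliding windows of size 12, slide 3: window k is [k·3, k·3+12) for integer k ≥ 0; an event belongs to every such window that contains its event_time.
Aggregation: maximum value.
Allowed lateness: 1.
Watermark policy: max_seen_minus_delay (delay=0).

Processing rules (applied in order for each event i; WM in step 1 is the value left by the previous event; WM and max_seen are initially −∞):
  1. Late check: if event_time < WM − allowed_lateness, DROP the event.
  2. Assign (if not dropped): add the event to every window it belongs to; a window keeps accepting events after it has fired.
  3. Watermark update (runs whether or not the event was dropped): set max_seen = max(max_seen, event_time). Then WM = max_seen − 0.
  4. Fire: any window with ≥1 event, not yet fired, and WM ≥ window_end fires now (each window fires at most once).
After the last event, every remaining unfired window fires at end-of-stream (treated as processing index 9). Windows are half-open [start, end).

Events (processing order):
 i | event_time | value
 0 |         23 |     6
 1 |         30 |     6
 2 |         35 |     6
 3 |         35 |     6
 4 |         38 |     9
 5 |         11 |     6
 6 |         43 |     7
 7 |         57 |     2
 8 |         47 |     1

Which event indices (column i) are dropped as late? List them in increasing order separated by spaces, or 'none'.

i=0 t=23 v=6: → [21,33),[18,30),[15,27),[12,24); WM=23
i=1 t=30 v=6: → [30,42),[27,39),[24,36),[21,33); WM=30; [12,24) fires=6 [15,27) fires=6 [18,30) fires=6
i=2 t=35 v=6: → [33,45),[30,42),[27,39),[24,36); WM=35; [21,33) fires=6
i=3 t=35 v=6: → [33,45),[30,42),[27,39),[24,36); WM=35
i=4 t=38 v=9: → [36,48),[33,45),[30,42),[27,39); WM=38; [24,36) fires=6
i=5 t=11 v=6: DROP (t<38-1); WM=38
i=6 t=43 v=7: → [42,54),[39,51),[36,48),[33,45); WM=43; [27,39) fires=9 [30,42) fires=9
i=7 t=57 v=2: → [57,69),[54,66),[51,63),[48,60); WM=57; [33,45) fires=9 [36,48) fires=9 [39,51) fires=7 [42,54) fires=7
i=8 t=47 v=1: DROP (t<57-1); WM=57

5 8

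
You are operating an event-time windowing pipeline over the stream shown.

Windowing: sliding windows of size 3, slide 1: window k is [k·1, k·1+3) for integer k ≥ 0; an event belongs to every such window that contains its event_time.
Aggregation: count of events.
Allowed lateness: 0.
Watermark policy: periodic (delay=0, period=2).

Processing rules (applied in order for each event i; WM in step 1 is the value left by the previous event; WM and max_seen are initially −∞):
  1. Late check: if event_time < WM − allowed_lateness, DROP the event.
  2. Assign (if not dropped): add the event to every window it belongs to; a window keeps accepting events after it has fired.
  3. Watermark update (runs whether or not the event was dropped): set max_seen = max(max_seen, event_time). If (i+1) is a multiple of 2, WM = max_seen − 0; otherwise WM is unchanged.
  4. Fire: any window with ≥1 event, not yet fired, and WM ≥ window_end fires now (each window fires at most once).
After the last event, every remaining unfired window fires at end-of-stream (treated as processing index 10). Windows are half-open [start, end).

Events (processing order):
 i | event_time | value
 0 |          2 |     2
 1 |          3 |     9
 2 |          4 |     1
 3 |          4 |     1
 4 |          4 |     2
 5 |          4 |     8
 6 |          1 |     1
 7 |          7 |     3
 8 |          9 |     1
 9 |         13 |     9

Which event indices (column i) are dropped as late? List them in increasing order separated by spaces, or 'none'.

6

i=0 t=2 v=2: → [2,5),[1,4),[0,3); WM=−∞
i=1 t=3 v=9: → [3,6),[2,5),[1,4); WM=3; [0,3) fires=1
i=2 t=4 v=1: → [4,7),[3,6),[2,5); WM=3
i=3 t=4 v=1: → [4,7),[3,6),[2,5); WM=4; [1,4) fires=2
i=4 t=4 v=2: → [4,7),[3,6),[2,5); WM=4
i=5 t=4 v=8: → [4,7),[3,6),[2,5); WM=4
i=6 t=1 v=1: DROP (t<4-0); WM=4
i=7 t=7 v=3: → [7,10),[6,9),[5,8); WM=7; [2,5) fires=6 [3,6) fires=5 [4,7) fires=4
i=8 t=9 v=1: → [9,12),[8,11),[7,10); WM=7
i=9 t=13 v=9: → [13,16),[12,15),[11,14); WM=13; [5,8) fires=1 [6,9) fires=1 [7,10) fires=2 [8,11) fires=1 [9,12) fires=1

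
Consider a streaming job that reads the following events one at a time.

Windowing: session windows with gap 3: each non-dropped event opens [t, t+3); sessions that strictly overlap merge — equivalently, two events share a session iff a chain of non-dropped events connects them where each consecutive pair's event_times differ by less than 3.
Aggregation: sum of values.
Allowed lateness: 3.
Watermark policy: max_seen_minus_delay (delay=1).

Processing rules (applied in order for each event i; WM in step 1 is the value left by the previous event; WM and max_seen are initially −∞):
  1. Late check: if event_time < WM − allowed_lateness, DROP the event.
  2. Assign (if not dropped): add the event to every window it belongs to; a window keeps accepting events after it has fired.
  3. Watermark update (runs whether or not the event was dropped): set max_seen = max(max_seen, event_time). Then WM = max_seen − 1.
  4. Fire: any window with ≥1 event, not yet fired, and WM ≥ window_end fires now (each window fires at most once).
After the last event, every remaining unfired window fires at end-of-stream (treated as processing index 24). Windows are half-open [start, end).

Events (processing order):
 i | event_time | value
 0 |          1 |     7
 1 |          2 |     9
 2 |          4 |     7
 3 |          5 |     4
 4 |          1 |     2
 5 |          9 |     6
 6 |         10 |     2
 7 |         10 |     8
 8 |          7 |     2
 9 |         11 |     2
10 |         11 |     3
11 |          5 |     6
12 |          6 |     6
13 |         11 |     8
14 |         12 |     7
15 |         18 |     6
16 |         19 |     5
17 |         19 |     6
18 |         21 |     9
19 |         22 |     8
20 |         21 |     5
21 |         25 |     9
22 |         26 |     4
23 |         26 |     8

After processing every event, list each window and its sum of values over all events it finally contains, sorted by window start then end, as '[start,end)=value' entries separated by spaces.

i=0 t=1 v=7: → [1,4); WM=0
i=1 t=2 v=9: → [1,5); WM=1
i=2 t=4 v=7: → [1,7); WM=3
i=3 t=5 v=4: → [1,8); WM=4
i=4 t=1 v=2: → [1,8); WM=4
i=5 t=9 v=6: → [9,12); WM=8
i=6 t=10 v=2: → [9,13); WM=9
i=7 t=10 v=8: → [9,13); WM=9
i=8 t=7 v=2: → [1,13); WM=9
i=9 t=11 v=2: → [1,14); WM=10
i=10 t=11 v=3: → [1,14); WM=10
i=11 t=5 v=6: DROP (t<10-3); WM=10
i=12 t=6 v=6: DROP (t<10-3); WM=10
i=13 t=11 v=8: → [1,14); WM=10
i=14 t=12 v=7: → [1,15); WM=11
i=15 t=18 v=6: → [18,21); WM=17
i=16 t=19 v=5: → [18,22); WM=18
i=17 t=19 v=6: → [18,22); WM=18
i=18 t=21 v=9: → [18,24); WM=20
i=19 t=22 v=8: → [18,25); WM=21
i=20 t=21 v=5: → [18,25); WM=21
i=21 t=25 v=9: → [25,28); WM=24
i=22 t=26 v=4: → [25,29); WM=25
i=23 t=26 v=8: → [25,29); WM=25

[1,15)=67 [18,25)=39 [25,29)=21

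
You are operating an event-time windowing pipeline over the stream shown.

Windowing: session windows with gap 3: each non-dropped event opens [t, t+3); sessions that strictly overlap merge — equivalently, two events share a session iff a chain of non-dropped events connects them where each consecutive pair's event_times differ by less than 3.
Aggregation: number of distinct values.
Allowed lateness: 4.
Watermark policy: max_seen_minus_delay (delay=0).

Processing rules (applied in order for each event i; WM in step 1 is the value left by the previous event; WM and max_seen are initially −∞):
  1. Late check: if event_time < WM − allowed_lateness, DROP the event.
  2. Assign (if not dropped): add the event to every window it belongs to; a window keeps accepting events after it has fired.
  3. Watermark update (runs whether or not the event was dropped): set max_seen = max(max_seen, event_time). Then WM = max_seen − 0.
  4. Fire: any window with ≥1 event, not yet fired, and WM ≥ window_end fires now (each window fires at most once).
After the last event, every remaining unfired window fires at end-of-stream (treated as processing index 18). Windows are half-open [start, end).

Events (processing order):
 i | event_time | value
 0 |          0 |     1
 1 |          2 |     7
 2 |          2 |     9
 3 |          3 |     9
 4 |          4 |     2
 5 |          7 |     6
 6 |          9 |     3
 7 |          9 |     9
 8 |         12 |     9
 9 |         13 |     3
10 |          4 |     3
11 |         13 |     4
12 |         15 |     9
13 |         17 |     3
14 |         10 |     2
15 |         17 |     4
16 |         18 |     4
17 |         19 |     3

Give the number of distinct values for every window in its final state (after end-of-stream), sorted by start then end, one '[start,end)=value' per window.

i=0 t=0 v=1: → [0,3); WM=0
i=1 t=2 v=7: → [0,5); WM=2
i=2 t=2 v=9: → [0,5); WM=2
i=3 t=3 v=9: → [0,6); WM=3
i=4 t=4 v=2: → [0,7); WM=4
i=5 t=7 v=6: → [7,10); WM=7
i=6 t=9 v=3: → [7,12); WM=9
i=7 t=9 v=9: → [7,12); WM=9
i=8 t=12 v=9: → [12,15); WM=12
i=9 t=13 v=3: → [12,16); WM=13
i=10 t=4 v=3: DROP (t<13-4); WM=13
i=11 t=13 v=4: → [12,16); WM=13
i=12 t=15 v=9: → [12,18); WM=15
i=13 t=17 v=3: → [12,20); WM=17
i=14 t=10 v=2: DROP (t<17-4); WM=17
i=15 t=17 v=4: → [12,20); WM=17
i=16 t=18 v=4: → [12,21); WM=18
i=17 t=19 v=3: → [12,22); WM=19

[0,7)=4 [7,12)=3 [12,22)=3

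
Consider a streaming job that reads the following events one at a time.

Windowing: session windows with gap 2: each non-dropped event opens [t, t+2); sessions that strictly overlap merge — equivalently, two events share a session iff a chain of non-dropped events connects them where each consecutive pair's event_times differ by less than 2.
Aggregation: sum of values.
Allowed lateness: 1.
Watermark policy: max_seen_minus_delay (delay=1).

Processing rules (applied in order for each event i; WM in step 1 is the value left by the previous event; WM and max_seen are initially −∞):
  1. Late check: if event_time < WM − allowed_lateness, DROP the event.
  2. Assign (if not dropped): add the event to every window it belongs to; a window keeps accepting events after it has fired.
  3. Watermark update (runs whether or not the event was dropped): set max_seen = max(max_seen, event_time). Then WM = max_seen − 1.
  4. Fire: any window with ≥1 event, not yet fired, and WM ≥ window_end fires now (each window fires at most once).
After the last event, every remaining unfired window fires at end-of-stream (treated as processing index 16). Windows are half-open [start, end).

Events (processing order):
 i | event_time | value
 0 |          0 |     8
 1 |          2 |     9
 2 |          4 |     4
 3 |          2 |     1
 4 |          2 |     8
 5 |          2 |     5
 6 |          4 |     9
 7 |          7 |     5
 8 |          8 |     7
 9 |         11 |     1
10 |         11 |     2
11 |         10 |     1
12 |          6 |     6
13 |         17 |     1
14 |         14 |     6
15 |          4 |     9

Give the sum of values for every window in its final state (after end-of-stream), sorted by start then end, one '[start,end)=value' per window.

i=0 t=0 v=8: → [0,2); WM=-1
i=1 t=2 v=9: → [2,4); WM=1
i=2 t=4 v=4: → [4,6); WM=3
i=3 t=2 v=1: → [2,4); WM=3
i=4 t=2 v=8: → [2,4); WM=3
i=5 t=2 v=5: → [2,4); WM=3
i=6 t=4 v=9: → [4,6); WM=3
i=7 t=7 v=5: → [7,9); WM=6
i=8 t=8 v=7: → [7,10); WM=7
i=9 t=11 v=1: → [11,13); WM=10
i=10 t=11 v=2: → [11,13); WM=10
i=11 t=10 v=1: → [10,13); WM=10
i=12 t=6 v=6: DROP (t<10-1); WM=10
i=13 t=17 v=1: → [17,19); WM=16
i=14 t=14 v=6: DROP (t<16-1); WM=16
i=15 t=4 v=9: DROP (t<16-1); WM=16

[0,2)=8 [2,4)=23 [4,6)=13 [7,10)=12 [10,13)=4 [17,19)=1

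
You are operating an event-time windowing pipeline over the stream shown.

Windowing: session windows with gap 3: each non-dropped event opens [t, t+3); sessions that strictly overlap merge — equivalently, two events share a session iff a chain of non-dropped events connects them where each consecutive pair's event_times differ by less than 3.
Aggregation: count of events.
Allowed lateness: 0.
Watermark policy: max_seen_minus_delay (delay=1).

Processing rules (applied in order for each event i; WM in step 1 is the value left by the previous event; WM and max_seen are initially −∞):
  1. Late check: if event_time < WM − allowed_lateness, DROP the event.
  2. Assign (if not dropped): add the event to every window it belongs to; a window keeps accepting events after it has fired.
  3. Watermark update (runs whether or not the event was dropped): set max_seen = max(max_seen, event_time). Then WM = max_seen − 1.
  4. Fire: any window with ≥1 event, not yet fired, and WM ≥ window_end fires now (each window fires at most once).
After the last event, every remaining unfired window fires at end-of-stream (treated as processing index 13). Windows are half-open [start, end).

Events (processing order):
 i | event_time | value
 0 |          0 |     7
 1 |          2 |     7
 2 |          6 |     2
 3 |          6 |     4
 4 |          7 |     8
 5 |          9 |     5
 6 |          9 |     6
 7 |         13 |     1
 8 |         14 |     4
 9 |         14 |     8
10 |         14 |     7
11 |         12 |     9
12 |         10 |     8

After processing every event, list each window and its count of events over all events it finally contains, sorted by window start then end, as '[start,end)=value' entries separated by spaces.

[0,5)=2 [6,12)=5 [13,17)=4

i=0 t=0 v=7: → [0,3); WM=-1
i=1 t=2 v=7: → [0,5); WM=1
i=2 t=6 v=2: → [6,9); WM=5
i=3 t=6 v=4: → [6,9); WM=5
i=4 t=7 v=8: → [6,10); WM=6
i=5 t=9 v=5: → [6,12); WM=8
i=6 t=9 v=6: → [6,12); WM=8
i=7 t=13 v=1: → [13,16); WM=12
i=8 t=14 v=4: → [13,17); WM=13
i=9 t=14 v=8: → [13,17); WM=13
i=10 t=14 v=7: → [13,17); WM=13
i=11 t=12 v=9: DROP (t<13-0); WM=13
i=12 t=10 v=8: DROP (t<13-0); WM=13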